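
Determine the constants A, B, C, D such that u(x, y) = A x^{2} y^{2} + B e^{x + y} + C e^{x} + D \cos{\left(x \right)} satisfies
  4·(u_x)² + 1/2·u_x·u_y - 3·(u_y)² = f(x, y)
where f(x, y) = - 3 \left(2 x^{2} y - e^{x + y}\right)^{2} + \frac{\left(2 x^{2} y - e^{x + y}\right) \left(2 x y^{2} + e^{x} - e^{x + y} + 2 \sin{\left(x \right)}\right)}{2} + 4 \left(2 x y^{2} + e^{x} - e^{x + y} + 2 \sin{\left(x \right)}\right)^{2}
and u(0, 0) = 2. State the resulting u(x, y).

Substitute the ansatz u = A x^{2} y^{2} + B e^{x + y} + C e^{x} + D \cos{\left(x \right)} into the left-hand side.
Derivatives of the ansatz:
  u_x = 2 A x y^{2} + B e^{x} e^{y} + C e^{x} - D \sin{\left(x \right)}
  u_y = 2 A x^{2} y + B e^{x} e^{y}
Term by term:
  4·(u_x)² = 16 A^{2} x^{2} y^{4} + 16 A B x y^{2} e^{x} e^{y} + 16 A C x y^{2} e^{x} - 16 A D x y^{2} \sin{\left(x \right)} + 4 B^{2} e^{2 x} e^{2 y} + 8 B C e^{2 x} e^{y} - 8 B D e^{x} e^{y} \sin{\left(x \right)} + 4 C^{2} e^{2 x} - 8 C D e^{x} \sin{\left(x \right)} + 4 D^{2} \sin^{2}{\left(x \right)}
  1/2·u_x·u_y = 2 A^{2} x^{3} y^{3} + A B x^{2} y e^{x} e^{y} + A B x y^{2} e^{x} e^{y} + A C x^{2} y e^{x} - A D x^{2} y \sin{\left(x \right)} + \frac{B^{2} e^{2 x} e^{2 y}}{2} + \frac{B C e^{2 x} e^{y}}{2} - \frac{B D e^{x} e^{y} \sin{\left(x \right)}}{2}
  -3·(u_y)² = - 12 A^{2} x^{4} y^{2} - 12 A B x^{2} y e^{x} e^{y} - 3 B^{2} e^{2 x} e^{2 y}
So the left-hand side equals
  - 12 A^{2} x^{4} y^{2} + 2 A^{2} x^{3} y^{3} + 16 A^{2} x^{2} y^{4} - 11 A B x^{2} y e^{x} e^{y} + 17 A B x y^{2} e^{x} e^{y} + A C x^{2} y e^{x} + 16 A C x y^{2} e^{x} - A D x^{2} y \sin{\left(x \right)} - 16 A D x y^{2} \sin{\left(x \right)} + \frac{3 B^{2} e^{2 x} e^{2 y}}{2} + \frac{17 B C e^{2 x} e^{y}}{2} - \frac{17 B D e^{x} e^{y} \sin{\left(x \right)}}{2} + 4 C^{2} e^{2 x} - 8 C D e^{x} \sin{\left(x \right)} + 4 D^{2} \sin^{2}{\left(x \right)}
This must equal f(x, y) identically; expanded, f = - 12 x^{4} y^{2} + 2 x^{3} y^{3} + 16 x^{2} y^{4} + 11 x^{2} y e^{x} e^{y} + x^{2} y e^{x} + 2 x^{2} y \sin{\left(x \right)} - 17 x y^{2} e^{x} e^{y} + 16 x y^{2} e^{x} + 32 x y^{2} \sin{\left(x \right)} + \frac{3 e^{2 x} e^{2 y}}{2} - \frac{17 e^{2 x} e^{y}}{2} + 4 e^{2 x} - 17 e^{x} e^{y} \sin{\left(x \right)} + 16 e^{x} \sin{\left(x \right)} + 16 \sin^{2}{\left(x \right)}.
Matching coefficients of the independent functions:
(each divided by its leading coefficient; functions giving the same equation are listed together)
  [x^{2} y^{4}, x^{3} y^{3}, x^{4} y^{2}]:  A^{2} - 1 = 0
  [e^{x} \sin{\left(x \right)}]:  C D + 2 = 0
  [e^{2 x} e^{y}]:  B C + 1 = 0
  [e^{2 x} e^{2 y}]:  B^{2} - 1 = 0
  [x y^{2} e^{x}, x^{2} y e^{x}]:  A C - 1 = 0
  [x y^{2} \sin{\left(x \right)}, x^{2} y \sin{\left(x \right)}]:  A D + 2 = 0
  [e^{x} e^{y} \sin{\left(x \right)}]:  B D - 2 = 0
  [x y^{2} e^{x} e^{y}, x^{2} y e^{x} e^{y}]:  A B + 1 = 0
  [e^{2 x}]:  C^{2} - 1 = 0
  [\sin^{2}{\left(x \right)}]:  D^{2} - 4 = 0
These equations allow (A, B, C, D) = (-1, 1, -1, 2) or (1, -1, 1, -2).
Impose the point condition(s):
  u(0, 0) = 2  ⟹  B + C + D = 2
Only A = -1, B = 1, C = -1, D = 2 satisfies everything.
Hence u(x, y) = - x^{2} y^{2} - e^{x} + e^{x + y} + 2 \cos{\left(x \right)}.

Answer: u(x, y) = - x^{2} y^{2} - e^{x} + e^{x + y} + 2 \cos{\left(x \right)}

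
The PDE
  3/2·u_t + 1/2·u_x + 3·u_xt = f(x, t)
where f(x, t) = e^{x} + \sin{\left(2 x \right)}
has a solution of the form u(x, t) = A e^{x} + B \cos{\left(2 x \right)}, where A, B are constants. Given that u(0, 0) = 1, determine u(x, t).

Answer: u(x, t) = 2 e^{x} - \cos{\left(2 x \right)}

Derivation:
Substitute the ansatz u = A e^{x} + B \cos{\left(2 x \right)} into the left-hand side.
Derivatives of the ansatz:
  u_t = 0
  u_x = A e^{x} - 2 B \sin{\left(2 x \right)}
  u_xt = 0
Term by term:
  3/2·u_t = 0
  1/2·u_x = \frac{A e^{x}}{2} - B \sin{\left(2 x \right)}
  3·u_xt = 0
So the left-hand side equals
  \frac{A e^{x}}{2} - B \sin{\left(2 x \right)}
This must equal f(x, t) = e^{x} + \sin{\left(2 x \right)} identically.
Matching coefficients of the independent functions:
  [e^{x}]:  \frac{A}{2} = 1
  [\sin{\left(2 x \right)}]:  - B = 1
Solving: A = 2, B = -1.
Check against the point condition:
  u(0, 0) = 1  ⟹  A + B = 1  ✓
Hence u(x, t) = 2 e^{x} - \cos{\left(2 x \right)}.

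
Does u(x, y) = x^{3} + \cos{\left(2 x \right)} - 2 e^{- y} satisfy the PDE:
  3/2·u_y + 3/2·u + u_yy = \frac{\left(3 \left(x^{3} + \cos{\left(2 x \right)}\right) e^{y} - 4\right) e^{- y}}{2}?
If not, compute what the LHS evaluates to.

Evaluate each term of the left-hand side for u = x^{3} + \cos{\left(2 x \right)} - 2 e^{- y}.
Derivatives:
  u_y = 2 e^{- y}
  u_yy = - 2 e^{- y}
Terms:
  3/2·u_y = 3 e^{- y}
  3/2·u = \frac{3 \left(\left(x^{3} + \cos{\left(2 x \right)}\right) e^{y} - 2\right) e^{- y}}{2}
  u_yy = - 2 e^{- y}
Sum: LHS = \frac{\left(3 \left(x^{3} + \cos{\left(2 x \right)}\right) e^{y} - 4\right) e^{- y}}{2}
This is exactly the given right-hand side, so u is a solution.

Answer: Yes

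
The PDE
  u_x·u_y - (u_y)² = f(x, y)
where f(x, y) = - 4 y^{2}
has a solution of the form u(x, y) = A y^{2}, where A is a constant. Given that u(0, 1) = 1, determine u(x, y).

Substitute the ansatz u = A y^{2} into the left-hand side.
Derivatives of the ansatz:
  u_x = 0
  u_y = 2 A y
Term by term:
  u_x·u_y = 0
  -(u_y)² = - 4 A^{2} y^{2}
So the left-hand side equals
  - 4 A^{2} y^{2}
This must equal f(x, y) = - 4 y^{2} identically.
Matching coefficients of the independent functions:
  [y^{2}]:  - 4 A^{2} = -4
These equations allow (A) = (-1) or (1).
Impose the point condition(s):
  u(0, 1) = 1  ⟹  A = 1
Only A = 1 satisfies everything.
Hence u(x, y) = y^{2}.

Answer: u(x, y) = y^{2}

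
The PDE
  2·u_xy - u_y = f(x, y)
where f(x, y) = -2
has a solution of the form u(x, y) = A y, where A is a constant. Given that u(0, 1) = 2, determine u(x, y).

Substitute the ansatz u = A y into the left-hand side.
Derivatives of the ansatz:
  u_xy = 0
  u_y = A
Term by term:
  2·u_xy = 0
  -u_y = - A
So the left-hand side equals
  - A
This must equal f(x, y) = -2 identically.
Matching coefficients of the independent functions:
  [constant term]:  - A = -2
Solving: A = 2.
Check against the point condition:
  u(0, 1) = 2  ⟹  A = 2  ✓
Hence u(x, y) = 2 y.

Answer: u(x, y) = 2 y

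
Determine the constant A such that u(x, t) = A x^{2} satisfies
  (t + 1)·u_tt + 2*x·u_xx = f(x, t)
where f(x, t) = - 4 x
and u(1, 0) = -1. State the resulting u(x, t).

Substitute the ansatz u = A x^{2} into the left-hand side.
Derivatives of the ansatz:
  u_tt = 0
  u_xx = 2 A
Term by term:
  (t + 1)·u_tt = 0
  2*x·u_xx = 4 A x
So the left-hand side equals
  4 A x
This must equal f(x, t) = - 4 x identically.
Matching coefficients of the independent functions:
  [x]:  4 A = -4
Solving: A = -1.
Check against the point condition:
  u(1, 0) = -1  ⟹  A = -1  ✓
Hence u(x, t) = - x^{2}.

Answer: u(x, t) = - x^{2}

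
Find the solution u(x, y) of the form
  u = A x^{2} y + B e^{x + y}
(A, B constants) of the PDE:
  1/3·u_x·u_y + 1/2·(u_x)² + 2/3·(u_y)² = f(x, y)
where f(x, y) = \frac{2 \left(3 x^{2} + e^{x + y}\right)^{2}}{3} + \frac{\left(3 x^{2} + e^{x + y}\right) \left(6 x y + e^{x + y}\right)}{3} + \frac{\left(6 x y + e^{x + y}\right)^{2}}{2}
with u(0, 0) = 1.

Substitute the ansatz u = A x^{2} y + B e^{x + y} into the left-hand side.
Derivatives of the ansatz:
  u_x = 2 A x y + B e^{x} e^{y}
  u_y = A x^{2} + B e^{x} e^{y}
Term by term:
  1/3·u_x·u_y = \frac{2 A^{2} x^{3} y}{3} + \frac{A B x^{2} e^{x} e^{y}}{3} + \frac{2 A B x y e^{x} e^{y}}{3} + \frac{B^{2} e^{2 x} e^{2 y}}{3}
  1/2·(u_x)² = 2 A^{2} x^{2} y^{2} + 2 A B x y e^{x} e^{y} + \frac{B^{2} e^{2 x} e^{2 y}}{2}
  2/3·(u_y)² = \frac{2 A^{2} x^{4}}{3} + \frac{4 A B x^{2} e^{x} e^{y}}{3} + \frac{2 B^{2} e^{2 x} e^{2 y}}{3}
So the left-hand side equals
  \frac{2 A^{2} x^{4}}{3} + \frac{2 A^{2} x^{3} y}{3} + 2 A^{2} x^{2} y^{2} + \frac{5 A B x^{2} e^{x} e^{y}}{3} + \frac{8 A B x y e^{x} e^{y}}{3} + \frac{3 B^{2} e^{2 x} e^{2 y}}{2}
This must equal f(x, y) identically; expanded, f = 6 x^{4} + 6 x^{3} y + 18 x^{2} y^{2} + 5 x^{2} e^{x} e^{y} + 8 x y e^{x} e^{y} + \frac{3 e^{2 x} e^{2 y}}{2}.
Matching coefficients of the independent functions:
  [x^{4}, x^{3} y]:  \frac{2 A^{2}}{3} = 6
  [x^{2} y^{2}]:  2 A^{2} = 18
  [e^{2 x} e^{2 y}]:  \frac{3 B^{2}}{2} = \frac{3}{2}
  [x^{2} e^{x} e^{y}]:  \frac{5 A B}{3} = 5
  [x y e^{x} e^{y}]:  \frac{8 A B}{3} = 8
These equations allow (A, B) = (-3, -1) or (3, 1).
Impose the point condition(s):
  u(0, 0) = 1  ⟹  B = 1
Only A = 3, B = 1 satisfies everything.
Hence u(x, y) = 3 x^{2} y + e^{x + y}.

Answer: u(x, y) = 3 x^{2} y + e^{x + y}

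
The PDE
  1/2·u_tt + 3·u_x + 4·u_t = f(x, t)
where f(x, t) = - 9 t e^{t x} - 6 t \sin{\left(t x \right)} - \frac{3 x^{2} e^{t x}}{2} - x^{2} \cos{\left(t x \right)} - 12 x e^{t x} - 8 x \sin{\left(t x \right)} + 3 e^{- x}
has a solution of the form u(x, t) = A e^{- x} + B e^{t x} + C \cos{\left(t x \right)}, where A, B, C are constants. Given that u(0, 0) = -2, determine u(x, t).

Substitute the ansatz u = A e^{- x} + B e^{t x} + C \cos{\left(t x \right)} into the left-hand side.
Derivatives of the ansatz:
  u_tt = B x^{2} e^{t x} - C x^{2} \cos{\left(t x \right)}
  u_x = - A e^{- x} + B t e^{t x} - C t \sin{\left(t x \right)}
  u_t = B x e^{t x} - C x \sin{\left(t x \right)}
Term by term:
  1/2·u_tt = \frac{B x^{2} e^{t x}}{2} - \frac{C x^{2} \cos{\left(t x \right)}}{2}
  3·u_x = - 3 A e^{- x} + 3 B t e^{t x} - 3 C t \sin{\left(t x \right)}
  4·u_t = 4 B x e^{t x} - 4 C x \sin{\left(t x \right)}
So the left-hand side equals
  - 3 A e^{- x} + 3 B t e^{t x} + \frac{B x^{2} e^{t x}}{2} + 4 B x e^{t x} - 3 C t \sin{\left(t x \right)} - \frac{C x^{2} \cos{\left(t x \right)}}{2} - 4 C x \sin{\left(t x \right)}
This must equal f(x, t) = - 9 t e^{t x} - 6 t \sin{\left(t x \right)} - \frac{3 x^{2} e^{t x}}{2} - x^{2} \cos{\left(t x \right)} - 12 x e^{t x} - 8 x \sin{\left(t x \right)} + 3 e^{- x} identically.
Matching coefficients of the independent functions:
  [t e^{t x}]:  3 B = -9
  [t \sin{\left(t x \right)}]:  - 3 C = -6
  [x e^{t x}]:  4 B = -12
  [x \sin{\left(t x \right)}]:  - 4 C = -8
  [x^{2} e^{t x}]:  \frac{B}{2} = - \frac{3}{2}
  [x^{2} \cos{\left(t x \right)}]:  - \frac{C}{2} = -1
  [e^{- x}]:  - 3 A = 3
Solving: A = -1, B = -3, C = 2.
Check against the point condition:
  u(0, 0) = -2  ⟹  A + B + C = -2  ✓
Hence u(x, t) = - 3 e^{t x} + 2 \cos{\left(t x \right)} - e^{- x}.

Answer: u(x, t) = - 3 e^{t x} + 2 \cos{\left(t x \right)} - e^{- x}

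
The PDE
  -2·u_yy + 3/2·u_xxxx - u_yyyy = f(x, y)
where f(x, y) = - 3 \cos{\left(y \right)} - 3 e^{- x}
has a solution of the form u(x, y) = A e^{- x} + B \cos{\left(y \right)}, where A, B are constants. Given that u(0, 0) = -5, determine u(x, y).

Substitute the ansatz u = A e^{- x} + B \cos{\left(y \right)} into the left-hand side.
Derivatives of the ansatz:
  u_yy = - B \cos{\left(y \right)}
  u_xxxx = A e^{- x}
  u_yyyy = B \cos{\left(y \right)}
Term by term:
  -2·u_yy = 2 B \cos{\left(y \right)}
  3/2·u_xxxx = \frac{3 A e^{- x}}{2}
  -u_yyyy = - B \cos{\left(y \right)}
So the left-hand side equals
  \frac{3 A e^{- x}}{2} + B \cos{\left(y \right)}
This must equal f(x, y) = - 3 \cos{\left(y \right)} - 3 e^{- x} identically.
Matching coefficients of the independent functions:
  [e^{- x}]:  \frac{3 A}{2} = -3
  [\cos{\left(y \right)}]:  B = -3
Solving: A = -2, B = -3.
Check against the point condition:
  u(0, 0) = -5  ⟹  A + B = -5  ✓
Hence u(x, y) = - 3 \cos{\left(y \right)} - 2 e^{- x}.

Answer: u(x, y) = - 3 \cos{\left(y \right)} - 2 e^{- x}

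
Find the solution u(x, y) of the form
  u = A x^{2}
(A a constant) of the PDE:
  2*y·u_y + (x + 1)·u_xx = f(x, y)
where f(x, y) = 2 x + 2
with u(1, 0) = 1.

Answer: u(x, y) = x^{2}

Derivation:
Substitute the ansatz u = A x^{2} into the left-hand side.
Derivatives of the ansatz:
  u_y = 0
  u_xx = 2 A
Term by term:
  2*y·u_y = 0
  (x + 1)·u_xx = 2 A x + 2 A
So the left-hand side equals
  2 A x + 2 A
This must equal f(x, y) = 2 x + 2 identically.
Matching coefficients of the independent functions:
  [constant term, x]:  2 A = 2
Solving: A = 1.
Check against the point condition:
  u(1, 0) = 1  ⟹  A = 1  ✓
Hence u(x, y) = x^{2}.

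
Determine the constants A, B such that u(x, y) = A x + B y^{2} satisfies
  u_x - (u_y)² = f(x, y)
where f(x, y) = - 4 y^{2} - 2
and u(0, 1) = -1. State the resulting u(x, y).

Answer: u(x, y) = - 2 x - y^{2}

Derivation:
Substitute the ansatz u = A x + B y^{2} into the left-hand side.
Derivatives of the ansatz:
  u_x = A
  u_y = 2 B y
Term by term:
  u_x = A
  -(u_y)² = - 4 B^{2} y^{2}
So the left-hand side equals
  A - 4 B^{2} y^{2}
This must equal f(x, y) = - 4 y^{2} - 2 identically.
Matching coefficients of the independent functions:
  [constant term]:  A = -2
  [y^{2}]:  - 4 B^{2} = -4
These equations allow (A, B) = (-2, -1) or (-2, 1).
Impose the point condition(s):
  u(0, 1) = -1  ⟹  B = -1
Only A = -2, B = -1 satisfies everything.
Hence u(x, y) = - 2 x - y^{2}.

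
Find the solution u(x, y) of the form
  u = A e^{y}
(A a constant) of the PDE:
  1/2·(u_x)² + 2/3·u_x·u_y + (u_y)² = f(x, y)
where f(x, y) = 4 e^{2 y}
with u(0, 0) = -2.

Substitute the ansatz u = A e^{y} into the left-hand side.
Derivatives of the ansatz:
  u_x = 0
  u_y = A e^{y}
Term by term:
  1/2·(u_x)² = 0
  2/3·u_x·u_y = 0
  (u_y)² = A^{2} e^{2 y}
So the left-hand side equals
  A^{2} e^{2 y}
This must equal f(x, y) = 4 e^{2 y} identically.
Matching coefficients of the independent functions:
  [e^{2 y}]:  A^{2} = 4
These equations allow (A) = (-2) or (2).
Impose the point condition(s):
  u(0, 0) = -2  ⟹  A = -2
Only A = -2 satisfies everything.
Hence u(x, y) = - 2 e^{y}.

Answer: u(x, y) = - 2 e^{y}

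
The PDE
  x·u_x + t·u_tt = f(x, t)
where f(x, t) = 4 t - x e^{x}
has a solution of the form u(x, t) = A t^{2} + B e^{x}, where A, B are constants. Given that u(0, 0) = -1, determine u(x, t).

Substitute the ansatz u = A t^{2} + B e^{x} into the left-hand side.
Derivatives of the ansatz:
  u_x = B e^{x}
  u_tt = 2 A
Term by term:
  x·u_x = B x e^{x}
  t·u_tt = 2 A t
So the left-hand side equals
  2 A t + B x e^{x}
This must equal f(x, t) = 4 t - x e^{x} identically.
Matching coefficients of the independent functions:
  [t]:  2 A = 4
  [x e^{x}]:  B = -1
Solving: A = 2, B = -1.
Check against the point condition:
  u(0, 0) = -1  ⟹  B = -1  ✓
Hence u(x, t) = 2 t^{2} - e^{x}.

Answer: u(x, t) = 2 t^{2} - e^{x}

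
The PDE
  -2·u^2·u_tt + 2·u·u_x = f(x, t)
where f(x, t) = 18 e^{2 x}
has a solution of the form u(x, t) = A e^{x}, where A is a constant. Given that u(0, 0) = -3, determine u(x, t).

Answer: u(x, t) = - 3 e^{x}

Derivation:
Substitute the ansatz u = A e^{x} into the left-hand side.
Derivatives of the ansatz:
  u_tt = 0
  u_x = A e^{x}
Term by term:
  -2·u^2·u_tt = 0
  2·u·u_x = 2 A^{2} e^{2 x}
So the left-hand side equals
  2 A^{2} e^{2 x}
This must equal f(x, t) = 18 e^{2 x} identically.
Matching coefficients of the independent functions:
  [e^{2 x}]:  2 A^{2} = 18
These equations allow (A) = (-3) or (3).
Impose the point condition(s):
  u(0, 0) = -3  ⟹  A = -3
Only A = -3 satisfies everything.
Hence u(x, t) = - 3 e^{x}.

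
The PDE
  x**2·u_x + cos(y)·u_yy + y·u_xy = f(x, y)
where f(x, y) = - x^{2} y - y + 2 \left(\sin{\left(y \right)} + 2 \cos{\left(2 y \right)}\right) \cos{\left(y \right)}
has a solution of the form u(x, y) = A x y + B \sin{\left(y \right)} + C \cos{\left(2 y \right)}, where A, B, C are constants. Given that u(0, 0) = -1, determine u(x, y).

Answer: u(x, y) = - x y - 2 \sin{\left(y \right)} - \cos{\left(2 y \right)}

Derivation:
Substitute the ansatz u = A x y + B \sin{\left(y \right)} + C \cos{\left(2 y \right)} into the left-hand side.
Derivatives of the ansatz:
  u_x = A y
  u_yy = - B \sin{\left(y \right)} - 4 C \cos{\left(2 y \right)}
  u_xy = A
Term by term:
  x**2·u_x = A x^{2} y
  cos(y)·u_yy = - B \sin{\left(y \right)} \cos{\left(y \right)} - 4 C \cos{\left(y \right)} \cos{\left(2 y \right)}
  y·u_xy = A y
So the left-hand side equals
  A x^{2} y + A y - B \sin{\left(y \right)} \cos{\left(y \right)} - 4 C \cos{\left(y \right)} \cos{\left(2 y \right)}
This must equal f(x, y) identically; expanded, f = - x^{2} y - y + 2 \sin{\left(y \right)} \cos{\left(y \right)} + 4 \cos{\left(y \right)} \cos{\left(2 y \right)}.
Matching coefficients of the independent functions:
  [y, x^{2} y]:  A = -1
  [\sin{\left(y \right)} \cos{\left(y \right)}]:  - B = 2
  [\cos{\left(y \right)} \cos{\left(2 y \right)}]:  - 4 C = 4
Solving: A = -1, B = -2, C = -1.
Check against the point condition:
  u(0, 0) = -1  ⟹  C = -1  ✓
Hence u(x, y) = - x y - 2 \sin{\left(y \right)} - \cos{\left(2 y \right)}.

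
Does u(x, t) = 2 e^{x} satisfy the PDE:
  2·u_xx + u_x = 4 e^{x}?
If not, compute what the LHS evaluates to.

Evaluate each term of the left-hand side for u = 2 e^{x}.
Derivatives:
  u_xx = 2 e^{x}
  u_x = 2 e^{x}
Terms:
  2·u_xx = 4 e^{x}
  u_x = 2 e^{x}
Sum: LHS = 6 e^{x}
Given right-hand side: 4 e^{x}. Difference LHS − RHS = 2 e^{x} ≠ 0, so u is not a solution.

Answer: No, the LHS evaluates to 6 e^{x}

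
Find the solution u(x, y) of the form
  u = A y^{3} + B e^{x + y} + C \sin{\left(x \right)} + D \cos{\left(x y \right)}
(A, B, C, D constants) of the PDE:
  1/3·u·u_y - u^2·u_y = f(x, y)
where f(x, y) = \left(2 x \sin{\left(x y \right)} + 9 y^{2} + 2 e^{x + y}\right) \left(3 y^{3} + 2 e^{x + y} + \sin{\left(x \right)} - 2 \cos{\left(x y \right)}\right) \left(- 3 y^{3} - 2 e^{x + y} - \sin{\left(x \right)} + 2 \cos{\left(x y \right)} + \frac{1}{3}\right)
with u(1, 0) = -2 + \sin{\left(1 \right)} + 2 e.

Substitute the ansatz u = A y^{3} + B e^{x + y} + C \sin{\left(x \right)} + D \cos{\left(x y \right)} into the left-hand side.
Derivatives of the ansatz:
  u_y = 3 A y^{2} + B e^{x} e^{y} - D x \sin{\left(x y \right)}
Term by term:
  1/3·u·u_y = A^{2} y^{5} + \frac{A B y^{3} e^{x} e^{y}}{3} + A B y^{2} e^{x} e^{y} + A C y^{2} \sin{\left(x \right)} - \frac{A D x y^{3} \sin{\left(x y \right)}}{3} + A D y^{2} \cos{\left(x y \right)} + \frac{B^{2} e^{2 x} e^{2 y}}{3} + \frac{B C e^{x} e^{y} \sin{\left(x \right)}}{3} - \frac{B D x e^{x} e^{y} \sin{\left(x y \right)}}{3} + \frac{B D e^{x} e^{y} \cos{\left(x y \right)}}{3} - \frac{C D x \sin{\left(x \right)} \sin{\left(x y \right)}}{3} - \frac{D^{2} x \sin{\left(x y \right)} \cos{\left(x y \right)}}{3}
  -u^2·u_y = - 3 A^{3} y^{8} - A^{2} B y^{6} e^{x} e^{y} - 6 A^{2} B y^{5} e^{x} e^{y} - 6 A^{2} C y^{5} \sin{\left(x \right)} + A^{2} D x y^{6} \sin{\left(x y \right)} - 6 A^{2} D y^{5} \cos{\left(x y \right)} - 2 A B^{2} y^{3} e^{2 x} e^{2 y} - 3 A B^{2} y^{2} e^{2 x} e^{2 y} - 2 A B C y^{3} e^{x} e^{y} \sin{\left(x \right)} - 6 A B C y^{2} e^{x} e^{y} \sin{\left(x \right)} + 2 A B D x y^{3} e^{x} e^{y} \sin{\left(x y \right)} - 2 A B D y^{3} e^{x} e^{y} \cos{\left(x y \right)} - 6 A B D y^{2} e^{x} e^{y} \cos{\left(x y \right)} - 3 A C^{2} y^{2} \sin^{2}{\left(x \right)} + 2 A C D x y^{3} \sin{\left(x \right)} \sin{\left(x y \right)} - 6 A C D y^{2} \sin{\left(x \right)} \cos{\left(x y \right)} + 2 A D^{2} x y^{3} \sin{\left(x y \right)} \cos{\left(x y \right)} - 3 A D^{2} y^{2} \cos^{2}{\left(x y \right)} - B^{3} e^{3 x} e^{3 y} - 2 B^{2} C e^{2 x} e^{2 y} \sin{\left(x \right)} + B^{2} D x e^{2 x} e^{2 y} \sin{\left(x y \right)} - 2 B^{2} D e^{2 x} e^{2 y} \cos{\left(x y \right)} - B C^{2} e^{x} e^{y} \sin^{2}{\left(x \right)} + 2 B C D x e^{x} e^{y} \sin{\left(x \right)} \sin{\left(x y \right)} - 2 B C D e^{x} e^{y} \sin{\left(x \right)} \cos{\left(x y \right)} + 2 B D^{2} x e^{x} e^{y} \sin{\left(x y \right)} \cos{\left(x y \right)} - B D^{2} e^{x} e^{y} \cos^{2}{\left(x y \right)} + C^{2} D x \sin^{2}{\left(x \right)} \sin{\left(x y \right)} + 2 C D^{2} x \sin{\left(x \right)} \sin{\left(x y \right)} \cos{\left(x y \right)} + D^{3} x \sin{\left(x y \right)} \cos^{2}{\left(x y \right)}
Sum these and collect like terms in the independent variables.
This must equal f(x, y) identically; expanded, f = - 18 x y^{6} \sin{\left(x y \right)} - 24 x y^{3} e^{x} e^{y} \sin{\left(x y \right)} - 12 x y^{3} \sin{\left(x \right)} \sin{\left(x y \right)} + 24 x y^{3} \sin{\left(x y \right)} \cos{\left(x y \right)} + 2 x y^{3} \sin{\left(x y \right)} - 8 x e^{2 x} e^{2 y} \sin{\left(x y \right)} - 8 x e^{x} e^{y} \sin{\left(x \right)} \sin{\left(x y \right)} + 16 x e^{x} e^{y} \sin{\left(x y \right)} \cos{\left(x y \right)} + \frac{4 x e^{x} e^{y} \sin{\left(x y \right)}}{3} - 2 x \sin^{2}{\left(x \right)} \sin{\left(x y \right)} + 8 x \sin{\left(x \right)} \sin{\left(x y \right)} \cos{\left(x y \right)} + \frac{2 x \sin{\left(x \right)} \sin{\left(x y \right)}}{3} - 8 x \sin{\left(x y \right)} \cos^{2}{\left(x y \right)} - \frac{4 x \sin{\left(x y \right)} \cos{\left(x y \right)}}{3} - 81 y^{8} - 18 y^{6} e^{x} e^{y} - 108 y^{5} e^{x} e^{y} - 54 y^{5} \sin{\left(x \right)} + 108 y^{5} \cos{\left(x y \right)} + 9 y^{5} - 24 y^{3} e^{2 x} e^{2 y} - 12 y^{3} e^{x} e^{y} \sin{\left(x \right)} + 24 y^{3} e^{x} e^{y} \cos{\left(x y \right)} + 2 y^{3} e^{x} e^{y} - 36 y^{2} e^{2 x} e^{2 y} - 36 y^{2} e^{x} e^{y} \sin{\left(x \right)} + 72 y^{2} e^{x} e^{y} \cos{\left(x y \right)} + 6 y^{2} e^{x} e^{y} - 9 y^{2} \sin^{2}{\left(x \right)} + 36 y^{2} \sin{\left(x \right)} \cos{\left(x y \right)} + 3 y^{2} \sin{\left(x \right)} - 36 y^{2} \cos^{2}{\left(x y \right)} - 6 y^{2} \cos{\left(x y \right)} - 8 e^{3 x} e^{3 y} - 8 e^{2 x} e^{2 y} \sin{\left(x \right)} + 16 e^{2 x} e^{2 y} \cos{\left(x y \right)} + \frac{4 e^{2 x} e^{2 y}}{3} - 2 e^{x} e^{y} \sin^{2}{\left(x \right)} + 8 e^{x} e^{y} \sin{\left(x \right)} \cos{\left(x y \right)} + \frac{2 e^{x} e^{y} \sin{\left(x \right)}}{3} - 8 e^{x} e^{y} \cos^{2}{\left(x y \right)} - \frac{4 e^{x} e^{y} \cos{\left(x y \right)}}{3}.
Matching coefficients of the independent functions:
(each divided by its leading coefficient; functions giving the same equation are listed together)
  [y^{5}]:  A^{2} - 9 = 0
  [y^{8}]:  A^{3} - 27 = 0
  [y^{2} \sin{\left(x \right)}]:  A C - 3 = 0
  [y^{2} \sin^{2}{\left(x \right)}]:  A C^{2} - 3 = 0
  [y^{2} \cos{\left(x y \right)}, x y^{3} \sin{\left(x y \right)}]:  A D + 6 = 0
  [y^{2} \cos^{2}{\left(x y \right)}, x y^{3} \sin{\left(x y \right)} \cos{\left(x y \right)}]:  A D^{2} - 12 = 0
  [y^{5} \sin{\left(x \right)}]:  A^{2} C - 9 = 0
  [y^{5} \cos{\left(x y \right)}, x y^{6} \sin{\left(x y \right)}]:  A^{2} D + 18 = 0
  [e^{2 x} e^{2 y}]:  B^{2} - 4 = 0
  [e^{3 x} e^{3 y}]:  B^{3} - 8 = 0
  [x \sin{\left(x \right)} \sin{\left(x y \right)}]:  C D + 2 = 0
  [x \sin^{2}{\left(x \right)} \sin{\left(x y \right)}]:  C^{2} D + 2 = 0
  [x \sin{\left(x y \right)} \cos{\left(x y \right)}]:  D^{2} - 4 = 0
  [x \sin{\left(x y \right)} \cos^{2}{\left(x y \right)}]:  D^{3} + 8 = 0
  [y^{2} e^{x} e^{y}, y^{3} e^{x} e^{y}]:  A B - 6 = 0
  [y^{2} e^{2 x} e^{2 y}, y^{3} e^{2 x} e^{2 y}]:  A B^{2} - 12 = 0
  [y^{2} \sin{\left(x \right)} \cos{\left(x y \right)}, x y^{3} \sin{\left(x \right)} \sin{\left(x y \right)}]:  A C D + 6 = 0
  [y^{5} e^{x} e^{y}, y^{6} e^{x} e^{y}]:  A^{2} B - 18 = 0
  [e^{x} e^{y} \sin{\left(x \right)}]:  B C - 2 = 0
  [e^{x} e^{y} \sin^{2}{\left(x \right)}]:  B C^{2} - 2 = 0
  [e^{x} e^{y} \cos{\left(x y \right)}, x e^{x} e^{y} \sin{\left(x y \right)}]:  B D + 4 = 0
  [e^{x} e^{y} \cos^{2}{\left(x y \right)}, x e^{x} e^{y} \sin{\left(x y \right)} \cos{\left(x y \right)}]:  B D^{2} - 8 = 0
  [e^{2 x} e^{2 y} \sin{\left(x \right)}]:  B^{2} C - 4 = 0
  [e^{2 x} e^{2 y} \cos{\left(x y \right)}, x e^{2 x} e^{2 y} \sin{\left(x y \right)}]:  B^{2} D + 8 = 0
  [x \sin{\left(x \right)} \sin{\left(x y \right)} \cos{\left(x y \right)}]:  C D^{2} - 4 = 0
  [y^{2} e^{x} e^{y} \sin{\left(x \right)}, y^{3} e^{x} e^{y} \sin{\left(x \right)}]:  A B C - 6 = 0
  [y^{2} e^{x} e^{y} \cos{\left(x y \right)}, y^{3} e^{x} e^{y} \cos{\left(x y \right)}, x y^{3} e^{x} e^{y} \sin{\left(x y \right)}]:  A B D + 12 = 0
  [e^{x} e^{y} \sin{\left(x \right)} \cos{\left(x y \right)}, x e^{x} e^{y} \sin{\left(x \right)} \sin{\left(x y \right)}]:  B C D + 4 = 0
Solving: A = 3, B = 2, C = 1, D = -2.
Check against the point condition:
  u(1, 0) = -2 + \sin{\left(1 \right)} + 2 e  ⟹  e B + C \sin{\left(1 \right)} + D = -2 + \sin{\left(1 \right)} + 2 e  ✓
Hence u(x, y) = 3 y^{3} + 2 e^{x + y} + \sin{\left(x \right)} - 2 \cos{\left(x y \right)}.

Answer: u(x, y) = 3 y^{3} + 2 e^{x + y} + \sin{\left(x \right)} - 2 \cos{\left(x y \right)}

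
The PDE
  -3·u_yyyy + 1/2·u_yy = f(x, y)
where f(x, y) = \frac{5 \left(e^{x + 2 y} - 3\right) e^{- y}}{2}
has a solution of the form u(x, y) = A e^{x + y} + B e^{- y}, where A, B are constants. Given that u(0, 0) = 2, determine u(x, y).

Substitute the ansatz u = A e^{x + y} + B e^{- y} into the left-hand side.
Derivatives of the ansatz:
  u_yyyy = A e^{x} e^{y} + B e^{- y}
  u_yy = A e^{x} e^{y} + B e^{- y}
Term by term:
  -3·u_yyyy = - 3 A e^{x} e^{y} - 3 B e^{- y}
  1/2·u_yy = \frac{A e^{x} e^{y}}{2} + \frac{B e^{- y}}{2}
So the left-hand side equals
  - \frac{5 A e^{x} e^{y}}{2} - \frac{5 B e^{- y}}{2}
This must equal f(x, y) identically; expanded, f = \frac{5 e^{x} e^{y}}{2} - \frac{15 e^{- y}}{2}.
Matching coefficients of the independent functions:
  [e^{x} e^{y}]:  - \frac{5 A}{2} = \frac{5}{2}
  [e^{- y}]:  - \frac{5 B}{2} = - \frac{15}{2}
Solving: A = -1, B = 3.
Check against the point condition:
  u(0, 0) = 2  ⟹  A + B = 2  ✓
Hence u(x, y) = - e^{x + y} + 3 e^{- y}.

Answer: u(x, y) = - e^{x + y} + 3 e^{- y}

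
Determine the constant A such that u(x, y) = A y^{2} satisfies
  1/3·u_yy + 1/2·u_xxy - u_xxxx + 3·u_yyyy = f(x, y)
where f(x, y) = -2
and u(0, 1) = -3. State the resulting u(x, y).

Answer: u(x, y) = - 3 y^{2}

Derivation:
Substitute the ansatz u = A y^{2} into the left-hand side.
Derivatives of the ansatz:
  u_yy = 2 A
  u_xxy = 0
  u_xxxx = 0
  u_yyyy = 0
Term by term:
  1/3·u_yy = \frac{2 A}{3}
  1/2·u_xxy = 0
  -u_xxxx = 0
  3·u_yyyy = 0
So the left-hand side equals
  \frac{2 A}{3}
This must equal f(x, y) = -2 identically.
Matching coefficients of the independent functions:
  [constant term]:  \frac{2 A}{3} = -2
Solving: A = -3.
Check against the point condition:
  u(0, 1) = -3  ⟹  A = -3  ✓
Hence u(x, y) = - 3 y^{2}.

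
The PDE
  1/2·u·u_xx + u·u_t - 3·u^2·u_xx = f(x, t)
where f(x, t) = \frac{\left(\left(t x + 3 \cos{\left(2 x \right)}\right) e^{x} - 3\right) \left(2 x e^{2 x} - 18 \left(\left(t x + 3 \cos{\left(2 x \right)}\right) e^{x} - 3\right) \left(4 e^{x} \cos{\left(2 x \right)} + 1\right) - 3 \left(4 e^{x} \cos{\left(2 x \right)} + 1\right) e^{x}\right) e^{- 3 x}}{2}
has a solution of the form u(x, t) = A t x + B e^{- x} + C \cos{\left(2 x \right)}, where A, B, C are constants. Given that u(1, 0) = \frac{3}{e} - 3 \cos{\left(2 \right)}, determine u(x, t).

Answer: u(x, t) = - t x - 3 \cos{\left(2 x \right)} + 3 e^{- x}

Derivation:
Substitute the ansatz u = A t x + B e^{- x} + C \cos{\left(2 x \right)} into the left-hand side.
Derivatives of the ansatz:
  u_xx = B e^{- x} - 4 C \cos{\left(2 x \right)}
  u_t = A x
Term by term:
  1/2·u·u_xx = \frac{A B t x e^{- x}}{2} - 2 A C t x \cos{\left(2 x \right)} + \frac{B^{2} e^{- 2 x}}{2} - \frac{3 B C e^{- x} \cos{\left(2 x \right)}}{2} - 2 C^{2} \cos^{2}{\left(2 x \right)}
  u·u_t = A^{2} t x^{2} + A B x e^{- x} + A C x \cos{\left(2 x \right)}
  -3·u^2·u_xx = - 3 A^{2} B t^{2} x^{2} e^{- x} + 12 A^{2} C t^{2} x^{2} \cos{\left(2 x \right)} - 6 A B^{2} t x e^{- 2 x} + 18 A B C t x e^{- x} \cos{\left(2 x \right)} + 24 A C^{2} t x \cos^{2}{\left(2 x \right)} - 3 B^{3} e^{- 3 x} + 6 B^{2} C e^{- 2 x} \cos{\left(2 x \right)} + 21 B C^{2} e^{- x} \cos^{2}{\left(2 x \right)} + 12 C^{3} \cos^{3}{\left(2 x \right)}
So the left-hand side equals
  - 3 A^{2} B t^{2} x^{2} e^{- x} + 12 A^{2} C t^{2} x^{2} \cos{\left(2 x \right)} + A^{2} t x^{2} - 6 A B^{2} t x e^{- 2 x} + 18 A B C t x e^{- x} \cos{\left(2 x \right)} + \frac{A B t x e^{- x}}{2} + A B x e^{- x} + 24 A C^{2} t x \cos^{2}{\left(2 x \right)} - 2 A C t x \cos{\left(2 x \right)} + A C x \cos{\left(2 x \right)} - 3 B^{3} e^{- 3 x} + 6 B^{2} C e^{- 2 x} \cos{\left(2 x \right)} + \frac{B^{2} e^{- 2 x}}{2} + 21 B C^{2} e^{- x} \cos^{2}{\left(2 x \right)} - \frac{3 B C e^{- x} \cos{\left(2 x \right)}}{2} + 12 C^{3} \cos^{3}{\left(2 x \right)} - 2 C^{2} \cos^{2}{\left(2 x \right)}
This must equal f(x, t) identically; expanded, f = - 36 t^{2} x^{2} \cos{\left(2 x \right)} - 9 t^{2} x^{2} e^{- x} + t x^{2} - 216 t x \cos^{2}{\left(2 x \right)} - 6 t x \cos{\left(2 x \right)} + 162 t x e^{- x} \cos{\left(2 x \right)} - \frac{3 t x e^{- x}}{2} + 54 t x e^{- 2 x} + 3 x \cos{\left(2 x \right)} - 3 x e^{- x} - 324 \cos^{3}{\left(2 x \right)} - 18 \cos^{2}{\left(2 x \right)} + 567 e^{- x} \cos^{2}{\left(2 x \right)} + \frac{27 e^{- x} \cos{\left(2 x \right)}}{2} - 162 e^{- 2 x} \cos{\left(2 x \right)} + \frac{9 e^{- 2 x}}{2} - 81 e^{- 3 x}.
Matching coefficients of the independent functions:
(each divided by its leading coefficient; functions giving the same equation are listed together)
  [t x^{2}]:  A^{2} - 1 = 0
  [x e^{- x}, t x e^{- x}]:  A B + 3 = 0
  [x \cos{\left(2 x \right)}, t x \cos{\left(2 x \right)}]:  A C - 3 = 0
  [e^{- 2 x} \cos{\left(2 x \right)}]:  B^{2} C + 27 = 0
  [e^{- x} \cos{\left(2 x \right)}]:  B C + 9 = 0
  [e^{- x} \cos^{2}{\left(2 x \right)}]:  B C^{2} - 27 = 0
  [t x e^{- 2 x}]:  A B^{2} + 9 = 0
  [t x \cos^{2}{\left(2 x \right)}]:  A C^{2} + 9 = 0
  [t^{2} x^{2} e^{- x}]:  A^{2} B - 3 = 0
  [t^{2} x^{2} \cos{\left(2 x \right)}]:  A^{2} C + 3 = 0
  [t x e^{- x} \cos{\left(2 x \right)}]:  A B C - 9 = 0
  [e^{- 3 x}]:  B^{3} - 27 = 0
  [e^{- 2 x}]:  B^{2} - 9 = 0
  [\cos^{2}{\left(2 x \right)}]:  C^{2} - 9 = 0
  [\cos^{3}{\left(2 x \right)}]:  C^{3} + 27 = 0
Solving: A = -1, B = 3, C = -3.
Check against the point condition:
  u(1, 0) = \frac{3}{e} - 3 \cos{\left(2 \right)}  ⟹  \frac{B}{e} + C \cos{\left(2 \right)} = \frac{3}{e} - 3 \cos{\left(2 \right)}  ✓
Hence u(x, t) = - t x - 3 \cos{\left(2 x \right)} + 3 e^{- x}.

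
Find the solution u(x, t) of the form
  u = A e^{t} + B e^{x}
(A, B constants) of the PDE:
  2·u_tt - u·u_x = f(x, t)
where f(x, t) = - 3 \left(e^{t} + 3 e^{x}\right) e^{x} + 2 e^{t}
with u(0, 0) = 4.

Substitute the ansatz u = A e^{t} + B e^{x} into the left-hand side.
Derivatives of the ansatz:
  u_tt = A e^{t}
  u_x = B e^{x}
Term by term:
  2·u_tt = 2 A e^{t}
  -u·u_x = - A B e^{t} e^{x} - B^{2} e^{2 x}
So the left-hand side equals
  - A B e^{t} e^{x} + 2 A e^{t} - B^{2} e^{2 x}
This must equal f(x, t) = - 3 \left(e^{t} + 3 e^{x}\right) e^{x} + 2 e^{t} identically.
Matching coefficients of the independent functions:
  [e^{t} e^{x}]:  - A B = -3
  [e^{t}]:  2 A = 2
  [e^{2 x}]:  - B^{2} = -9
Solving: A = 1, B = 3.
Check against the point condition:
  u(0, 0) = 4  ⟹  A + B = 4  ✓
Hence u(x, t) = e^{t} + 3 e^{x}.

Answer: u(x, t) = e^{t} + 3 e^{x}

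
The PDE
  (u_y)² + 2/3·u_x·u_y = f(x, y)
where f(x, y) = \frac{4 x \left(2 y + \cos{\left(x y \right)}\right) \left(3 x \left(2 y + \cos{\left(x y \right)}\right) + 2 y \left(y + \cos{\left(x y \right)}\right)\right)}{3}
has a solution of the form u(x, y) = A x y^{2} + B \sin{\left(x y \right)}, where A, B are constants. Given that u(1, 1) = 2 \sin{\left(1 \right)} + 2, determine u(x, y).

Substitute the ansatz u = A x y^{2} + B \sin{\left(x y \right)} into the left-hand side.
Derivatives of the ansatz:
  u_y = 2 A x y + B x \cos{\left(x y \right)}
  u_x = A y^{2} + B y \cos{\left(x y \right)}
Term by term:
  (u_y)² = 4 A^{2} x^{2} y^{2} + 4 A B x^{2} y \cos{\left(x y \right)} + B^{2} x^{2} \cos^{2}{\left(x y \right)}
  2/3·u_x·u_y = \frac{4 A^{2} x y^{3}}{3} + 2 A B x y^{2} \cos{\left(x y \right)} + \frac{2 B^{2} x y \cos^{2}{\left(x y \right)}}{3}
So the left-hand side equals
  4 A^{2} x^{2} y^{2} + \frac{4 A^{2} x y^{3}}{3} + 4 A B x^{2} y \cos{\left(x y \right)} + 2 A B x y^{2} \cos{\left(x y \right)} + B^{2} x^{2} \cos^{2}{\left(x y \right)} + \frac{2 B^{2} x y \cos^{2}{\left(x y \right)}}{3}
This must equal f(x, y) identically; expanded, f = 16 x^{2} y^{2} + 16 x^{2} y \cos{\left(x y \right)} + 4 x^{2} \cos^{2}{\left(x y \right)} + \frac{16 x y^{3}}{3} + 8 x y^{2} \cos{\left(x y \right)} + \frac{8 x y \cos^{2}{\left(x y \right)}}{3}.
Matching coefficients of the independent functions:
  [x y^{3}]:  \frac{4 A^{2}}{3} = \frac{16}{3}
  [x^{2} y^{2}]:  4 A^{2} = 16
  [x^{2} \cos^{2}{\left(x y \right)}]:  B^{2} = 4
  [x y \cos^{2}{\left(x y \right)}]:  \frac{2 B^{2}}{3} = \frac{8}{3}
  [x y^{2} \cos{\left(x y \right)}]:  2 A B = 8
  [x^{2} y \cos{\left(x y \right)}]:  4 A B = 16
These equations allow (A, B) = (-2, -2) or (2, 2).
Impose the point condition(s):
  u(1, 1) = 2 \sin{\left(1 \right)} + 2  ⟹  A + B \sin{\left(1 \right)} = 2 \sin{\left(1 \right)} + 2
Only A = 2, B = 2 satisfies everything.
Hence u(x, y) = 2 x y^{2} + 2 \sin{\left(x y \right)}.

Answer: u(x, y) = 2 x y^{2} + 2 \sin{\left(x y \right)}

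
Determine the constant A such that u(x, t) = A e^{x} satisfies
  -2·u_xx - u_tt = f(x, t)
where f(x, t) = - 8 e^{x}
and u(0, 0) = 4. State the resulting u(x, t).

Answer: u(x, t) = 4 e^{x}

Derivation:
Substitute the ansatz u = A e^{x} into the left-hand side.
Derivatives of the ansatz:
  u_xx = A e^{x}
  u_tt = 0
Term by term:
  -2·u_xx = - 2 A e^{x}
  -u_tt = 0
So the left-hand side equals
  - 2 A e^{x}
This must equal f(x, t) = - 8 e^{x} identically.
Matching coefficients of the independent functions:
  [e^{x}]:  - 2 A = -8
Solving: A = 4.
Check against the point condition:
  u(0, 0) = 4  ⟹  A = 4  ✓
Hence u(x, t) = 4 e^{x}.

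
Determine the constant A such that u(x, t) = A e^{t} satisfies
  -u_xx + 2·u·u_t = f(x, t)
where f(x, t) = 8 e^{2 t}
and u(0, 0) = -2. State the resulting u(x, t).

Substitute the ansatz u = A e^{t} into the left-hand side.
Derivatives of the ansatz:
  u_xx = 0
  u_t = A e^{t}
Term by term:
  -u_xx = 0
  2·u·u_t = 2 A^{2} e^{2 t}
So the left-hand side equals
  2 A^{2} e^{2 t}
This must equal f(x, t) = 8 e^{2 t} identically.
Matching coefficients of the independent functions:
  [e^{2 t}]:  2 A^{2} = 8
These equations allow (A) = (-2) or (2).
Impose the point condition(s):
  u(0, 0) = -2  ⟹  A = -2
Only A = -2 satisfies everything.
Hence u(x, t) = - 2 e^{t}.

Answer: u(x, t) = - 2 e^{t}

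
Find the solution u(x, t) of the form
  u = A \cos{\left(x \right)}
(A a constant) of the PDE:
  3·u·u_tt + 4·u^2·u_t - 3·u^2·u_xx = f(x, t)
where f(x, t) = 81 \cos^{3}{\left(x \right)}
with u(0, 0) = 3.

Substitute the ansatz u = A \cos{\left(x \right)} into the left-hand side.
Derivatives of the ansatz:
  u_tt = 0
  u_t = 0
  u_xx = - A \cos{\left(x \right)}
Term by term:
  3·u·u_tt = 0
  4·u^2·u_t = 0
  -3·u^2·u_xx = 3 A^{3} \cos^{3}{\left(x \right)}
So the left-hand side equals
  3 A^{3} \cos^{3}{\left(x \right)}
This must equal f(x, t) = 81 \cos^{3}{\left(x \right)} identically.
Matching coefficients of the independent functions:
  [\cos^{3}{\left(x \right)}]:  3 A^{3} = 81
Solving: A = 3.
Check against the point condition:
  u(0, 0) = 3  ⟹  A = 3  ✓
Hence u(x, t) = 3 \cos{\left(x \right)}.

Answer: u(x, t) = 3 \cos{\left(x \right)}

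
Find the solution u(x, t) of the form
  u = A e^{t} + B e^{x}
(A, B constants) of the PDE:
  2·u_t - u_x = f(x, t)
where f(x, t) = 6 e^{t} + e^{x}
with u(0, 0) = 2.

Substitute the ansatz u = A e^{t} + B e^{x} into the left-hand side.
Derivatives of the ansatz:
  u_t = A e^{t}
  u_x = B e^{x}
Term by term:
  2·u_t = 2 A e^{t}
  -u_x = - B e^{x}
So the left-hand side equals
  2 A e^{t} - B e^{x}
This must equal f(x, t) = 6 e^{t} + e^{x} identically.
Matching coefficients of the independent functions:
  [e^{t}]:  2 A = 6
  [e^{x}]:  - B = 1
Solving: A = 3, B = -1.
Check against the point condition:
  u(0, 0) = 2  ⟹  A + B = 2  ✓
Hence u(x, t) = 3 e^{t} - e^{x}.

Answer: u(x, t) = 3 e^{t} - e^{x}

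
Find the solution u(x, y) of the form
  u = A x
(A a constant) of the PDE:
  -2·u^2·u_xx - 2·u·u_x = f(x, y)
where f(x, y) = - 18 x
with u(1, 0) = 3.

Substitute the ansatz u = A x into the left-hand side.
Derivatives of the ansatz:
  u_xx = 0
  u_x = A
Term by term:
  -2·u^2·u_xx = 0
  -2·u·u_x = - 2 A^{2} x
So the left-hand side equals
  - 2 A^{2} x
This must equal f(x, y) = - 18 x identically.
Matching coefficients of the independent functions:
  [x]:  - 2 A^{2} = -18
These equations allow (A) = (-3) or (3).
Impose the point condition(s):
  u(1, 0) = 3  ⟹  A = 3
Only A = 3 satisfies everything.
Hence u(x, y) = 3 x.

Answer: u(x, y) = 3 x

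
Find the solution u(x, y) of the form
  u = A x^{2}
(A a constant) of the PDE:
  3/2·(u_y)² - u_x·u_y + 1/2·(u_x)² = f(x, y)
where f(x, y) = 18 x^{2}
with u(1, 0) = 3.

Answer: u(x, y) = 3 x^{2}

Derivation:
Substitute the ansatz u = A x^{2} into the left-hand side.
Derivatives of the ansatz:
  u_y = 0
  u_x = 2 A x
Term by term:
  3/2·(u_y)² = 0
  -u_x·u_y = 0
  1/2·(u_x)² = 2 A^{2} x^{2}
So the left-hand side equals
  2 A^{2} x^{2}
This must equal f(x, y) = 18 x^{2} identically.
Matching coefficients of the independent functions:
  [x^{2}]:  2 A^{2} = 18
These equations allow (A) = (-3) or (3).
Impose the point condition(s):
  u(1, 0) = 3  ⟹  A = 3
Only A = 3 satisfies everything.
Hence u(x, y) = 3 x^{2}.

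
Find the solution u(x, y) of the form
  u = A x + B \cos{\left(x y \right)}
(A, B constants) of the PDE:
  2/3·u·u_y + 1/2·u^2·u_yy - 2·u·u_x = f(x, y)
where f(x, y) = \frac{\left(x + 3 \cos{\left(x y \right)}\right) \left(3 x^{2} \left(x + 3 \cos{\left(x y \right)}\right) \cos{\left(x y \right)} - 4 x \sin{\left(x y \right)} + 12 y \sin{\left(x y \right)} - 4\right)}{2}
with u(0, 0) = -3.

Substitute the ansatz u = A x + B \cos{\left(x y \right)} into the left-hand side.
Derivatives of the ansatz:
  u_y = - B x \sin{\left(x y \right)}
  u_yy = - B x^{2} \cos{\left(x y \right)}
  u_x = A - B y \sin{\left(x y \right)}
Term by term:
  2/3·u·u_y = - \frac{2 A B x^{2} \sin{\left(x y \right)}}{3} - \frac{2 B^{2} x \sin{\left(x y \right)} \cos{\left(x y \right)}}{3}
  1/2·u^2·u_yy = - \frac{A^{2} B x^{4} \cos{\left(x y \right)}}{2} - A B^{2} x^{3} \cos^{2}{\left(x y \right)} - \frac{B^{3} x^{2} \cos^{3}{\left(x y \right)}}{2}
  -2·u·u_x = - 2 A^{2} x + 2 A B x y \sin{\left(x y \right)} - 2 A B \cos{\left(x y \right)} + 2 B^{2} y \sin{\left(x y \right)} \cos{\left(x y \right)}
So the left-hand side equals
  - \frac{A^{2} B x^{4} \cos{\left(x y \right)}}{2} - 2 A^{2} x - A B^{2} x^{3} \cos^{2}{\left(x y \right)} - \frac{2 A B x^{2} \sin{\left(x y \right)}}{3} + 2 A B x y \sin{\left(x y \right)} - 2 A B \cos{\left(x y \right)} - \frac{B^{3} x^{2} \cos^{3}{\left(x y \right)}}{2} - \frac{2 B^{2} x \sin{\left(x y \right)} \cos{\left(x y \right)}}{3} + 2 B^{2} y \sin{\left(x y \right)} \cos{\left(x y \right)}
This must equal f(x, y) identically; expanded, f = \frac{3 x^{4} \cos{\left(x y \right)}}{2} + 9 x^{3} \cos^{2}{\left(x y \right)} - 2 x^{2} \sin{\left(x y \right)} + \frac{27 x^{2} \cos^{3}{\left(x y \right)}}{2} + 6 x y \sin{\left(x y \right)} - 6 x \sin{\left(x y \right)} \cos{\left(x y \right)} - 2 x + 18 y \sin{\left(x y \right)} \cos{\left(x y \right)} - 6 \cos{\left(x y \right)}.
Matching coefficients of the independent functions:
  [x]:  - 2 A^{2} = -2
  [x^{2} \sin{\left(x y \right)}]:  - \frac{2 A B}{3} = -2
  [x^{2} \cos^{3}{\left(x y \right)}]:  - \frac{B^{3}}{2} = \frac{27}{2}
  [x^{3} \cos^{2}{\left(x y \right)}]:  - A B^{2} = 9
  [x^{4} \cos{\left(x y \right)}]:  - \frac{A^{2} B}{2} = \frac{3}{2}
  [x y \sin{\left(x y \right)}]:  2 A B = 6
  [x \sin{\left(x y \right)} \cos{\left(x y \right)}]:  - \frac{2 B^{2}}{3} = -6
  [y \sin{\left(x y \right)} \cos{\left(x y \right)}]:  2 B^{2} = 18
  [\cos{\left(x y \right)}]:  - 2 A B = -6
Solving: A = -1, B = -3.
Check against the point condition:
  u(0, 0) = -3  ⟹  B = -3  ✓
Hence u(x, y) = - x - 3 \cos{\left(x y \right)}.

Answer: u(x, y) = - x - 3 \cos{\left(x y \right)}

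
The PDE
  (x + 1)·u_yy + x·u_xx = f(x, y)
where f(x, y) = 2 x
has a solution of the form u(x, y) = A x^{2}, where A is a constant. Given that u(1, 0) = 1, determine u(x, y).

Substitute the ansatz u = A x^{2} into the left-hand side.
Derivatives of the ansatz:
  u_yy = 0
  u_xx = 2 A
Term by term:
  (x + 1)·u_yy = 0
  x·u_xx = 2 A x
So the left-hand side equals
  2 A x
This must equal f(x, y) = 2 x identically.
Matching coefficients of the independent functions:
  [x]:  2 A = 2
Solving: A = 1.
Check against the point condition:
  u(1, 0) = 1  ⟹  A = 1  ✓
Hence u(x, y) = x^{2}.

Answer: u(x, y) = x^{2}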